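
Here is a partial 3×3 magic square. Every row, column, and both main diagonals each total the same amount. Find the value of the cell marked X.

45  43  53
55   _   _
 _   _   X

49

Row 1 is complete and sums to 141; that is the magic constant.
Using column 1: 45 + 55 + ? → (3,1) = 141 − 100 = 41.
Anti-diagonal must total 141; the given cells sum to 94, so (2,2) = 47.
Row 2: 55 + 47 + ? = 141, so (2,3) = 39.
Column 2: 43 + 47 + ? = 141, so (3,2) = 51.
Column 3 must total 141; the given cells sum to 92, so (3,3) = 49.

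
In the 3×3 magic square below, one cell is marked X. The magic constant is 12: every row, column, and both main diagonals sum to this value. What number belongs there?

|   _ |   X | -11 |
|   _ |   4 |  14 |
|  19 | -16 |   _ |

24

Row 2 must total 12; the given cells sum to 18, so (2,1) = -6.
Row 3 needs 12; the known cells sum to 3, so (3,3) = 9.
The remaining cell in column 1 is (1,1) = 12 − 13 = -1.
Column 2: 4 + (-16) + ? = 12, so (1,2) = 24.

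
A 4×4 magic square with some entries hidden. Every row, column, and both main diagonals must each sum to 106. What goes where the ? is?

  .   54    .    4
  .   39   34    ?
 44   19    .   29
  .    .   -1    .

Row 3: 44 + 19 + 29 + ? = 106, so (3,3) = 14.
Column 2: 54 + 39 + 19 + ? = 106, so (4,2) = -6.
Column 3 must total 106; the given cells sum to 47, so (1,3) = 59.
Anti-diagonal needs 106; the known cells sum to 57, so (4,1) = 49.
Row 1 needs 106; the known cells sum to 117, so (1,1) = -11.
Row 4 must total 106; the given cells sum to 42, so (4,4) = 64.
Column 1 must total 106; the given cells sum to 82, so (2,1) = 24.
From column 4, 106 − (4 + 29 + 64) gives (2,4) = 9.

9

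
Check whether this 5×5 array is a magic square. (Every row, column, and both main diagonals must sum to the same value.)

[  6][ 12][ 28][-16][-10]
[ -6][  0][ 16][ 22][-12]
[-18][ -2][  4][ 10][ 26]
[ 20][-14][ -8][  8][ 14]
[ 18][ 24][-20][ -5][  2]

Row 1: 6 + 12 + 28 + (-16) + (-10) = 20.
Row 2: -6 + 0 + 16 + 22 + (-12) = 20.
Row 3: -18 + (-2) + 4 + 10 + 26 = 20.
Row 4: 20 + (-14) + (-8) + 8 + 14 = 20.
Row 5: 18 + 24 + (-20) + (-5) + 2 = 19.
Column 1: 6 + (-6) + (-18) + 20 + 18 = 20.
Column 2: 12 + 0 + (-2) + (-14) + 24 = 20.
Column 3: 28 + 16 + 4 + (-8) + (-20) = 20.
Column 4: -16 + 22 + 10 + 8 + (-5) = 19.
Column 5: -10 + (-12) + 26 + 14 + 2 = 20.
Main diagonal: 6 + 0 + 4 + 8 + 2 = 20.
Anti-diagonal: -10 + 22 + 4 + (-14) + 18 = 20.

No — column 2 sums to 20 but row 5 sums to 19.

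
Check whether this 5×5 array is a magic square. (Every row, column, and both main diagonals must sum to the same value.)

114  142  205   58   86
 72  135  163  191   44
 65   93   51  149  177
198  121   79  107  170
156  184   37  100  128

No — column 2 sums to 675 but column 1 sums to 605.

Row 1: 114 + 142 + 205 + 58 + 86 = 605.
Row 2: 72 + 135 + 163 + 191 + 44 = 605.
Row 3: 65 + 93 + 51 + 149 + 177 = 535.
Row 4: 198 + 121 + 79 + 107 + 170 = 675.
Row 5: 156 + 184 + 37 + 100 + 128 = 605.
Column 1: 114 + 72 + 65 + 198 + 156 = 605.
Column 2: 142 + 135 + 93 + 121 + 184 = 675.
Column 3: 205 + 163 + 51 + 79 + 37 = 535.
Column 4: 58 + 191 + 149 + 107 + 100 = 605.
Column 5: 86 + 44 + 177 + 170 + 128 = 605.
Main diagonal: 114 + 135 + 51 + 107 + 128 = 535.
Anti-diagonal: 86 + 191 + 51 + 121 + 156 = 605.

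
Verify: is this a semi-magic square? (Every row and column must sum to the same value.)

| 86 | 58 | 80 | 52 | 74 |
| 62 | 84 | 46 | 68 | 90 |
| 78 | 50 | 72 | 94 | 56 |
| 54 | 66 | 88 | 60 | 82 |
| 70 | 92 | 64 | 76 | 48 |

Yes

Row 1: 86 + 58 + 80 + 52 + 74 = 350.
Row 2: 62 + 84 + 46 + 68 + 90 = 350.
Row 3: 78 + 50 + 72 + 94 + 56 = 350.
Row 4: 54 + 66 + 88 + 60 + 82 = 350.
Row 5: 70 + 92 + 64 + 76 + 48 = 350.
Column 1: 86 + 62 + 78 + 54 + 70 = 350.
Column 2: 58 + 84 + 50 + 66 + 92 = 350.
Column 3: 80 + 46 + 72 + 88 + 64 = 350.
Column 4: 52 + 68 + 94 + 60 + 76 = 350.
Column 5: 74 + 90 + 56 + 82 + 48 = 350.
All lines sum to 350.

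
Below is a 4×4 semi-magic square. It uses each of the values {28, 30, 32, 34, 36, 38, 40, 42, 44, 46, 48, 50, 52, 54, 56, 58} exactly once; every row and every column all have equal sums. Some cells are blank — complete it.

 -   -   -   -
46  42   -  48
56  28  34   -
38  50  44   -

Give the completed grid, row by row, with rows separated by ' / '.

32 52 58 30 / 46 42 36 48 / 56 28 34 54 / 38 50 44 40

The 16 entries sum to 688, so each line sums to 688/4 = 172.
From row 2, 172 − (46 + 42 + 48) gives (2,3) = 36.
Row 3 must total 172; the given cells sum to 118, so (3,4) = 54.
From row 4, 172 − (38 + 50 + 44) gives (4,4) = 40.
Column 1 needs 172; the known cells sum to 140, so (1,1) = 32.
From column 2, 172 − (42 + 28 + 50) gives (1,2) = 52.
From column 3, 172 − (36 + 34 + 44) gives (1,3) = 58.
Column 4 must total 172; the given cells sum to 142, so (1,4) = 30.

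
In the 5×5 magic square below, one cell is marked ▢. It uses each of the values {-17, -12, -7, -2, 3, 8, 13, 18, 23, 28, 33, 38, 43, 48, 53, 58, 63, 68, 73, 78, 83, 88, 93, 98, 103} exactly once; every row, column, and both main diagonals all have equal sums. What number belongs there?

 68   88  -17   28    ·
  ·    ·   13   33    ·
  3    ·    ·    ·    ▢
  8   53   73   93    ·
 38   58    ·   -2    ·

83

The 25 entries sum to 1075, so each line sums to 1075/5 = 215.
Row 1 needs 215; the known cells sum to 167, so (1,5) = 48.
From row 4, 215 − (8 + 53 + 73 + 93) gives (4,5) = -12.
Using column 1: 68 + 3 + 8 + 38 + ? → (2,1) = 215 − 117 = 98.
Column 4 needs 215; the known cells sum to 152, so (3,4) = 63.
Anti-diagonal must total 215; the given cells sum to 172, so (3,3) = 43.
The remaining cell in column 3 is (5,3) = 215 − 112 = 103.
The remaining cell in row 5 is (5,5) = 215 − 197 = 18.
From main diagonal, 215 − (68 + 43 + 93 + 18) gives (2,2) = -7.
Using row 2: 98 + (-7) + 13 + 33 + ? → (2,5) = 215 − 137 = 78.
The remaining cell in column 2 is (3,2) = 215 − 192 = 23.
The remaining cell in column 5 is (3,5) = 215 − 132 = 83.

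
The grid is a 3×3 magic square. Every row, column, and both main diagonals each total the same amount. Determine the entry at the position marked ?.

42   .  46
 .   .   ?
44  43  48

41

Row 3 is complete and sums to 135; that is the magic constant.
Row 1: 42 + 46 + ? = 135, so (1,2) = 47.
Column 1 needs 135; the known cells sum to 86, so (2,1) = 49.
Column 2 needs 135; the known cells sum to 90, so (2,2) = 45.
From column 3, 135 − (46 + 48) gives (2,3) = 41.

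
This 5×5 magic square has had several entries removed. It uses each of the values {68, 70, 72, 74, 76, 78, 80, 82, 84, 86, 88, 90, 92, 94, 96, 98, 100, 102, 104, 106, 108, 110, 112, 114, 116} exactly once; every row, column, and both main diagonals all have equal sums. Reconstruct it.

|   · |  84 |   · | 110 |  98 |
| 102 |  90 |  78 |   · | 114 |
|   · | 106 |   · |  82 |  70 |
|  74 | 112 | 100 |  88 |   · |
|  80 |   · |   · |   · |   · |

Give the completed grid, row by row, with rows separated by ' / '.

96 84 72 110 98 / 102 90 78 76 114 / 108 106 94 82 70 / 74 112 100 88 86 / 80 68 116 104 92

The 25 entries sum to 2300, so each line sums to 2300/5 = 460.
Row 2 needs 460; the known cells sum to 384, so (2,4) = 76.
The remaining cell in row 4 is (4,5) = 460 − 374 = 86.
The remaining cell in column 2 is (5,2) = 460 − 392 = 68.
From column 4, 460 − (110 + 76 + 82 + 88) gives (5,4) = 104.
Column 5: 98 + 114 + 70 + 86 + ? = 460, so (5,5) = 92.
From anti-diagonal, 460 − (98 + 76 + 112 + 80) gives (3,3) = 94.
Using row 3: 106 + 94 + 82 + 70 + ? → (3,1) = 460 − 352 = 108.
Row 5 needs 460; the known cells sum to 344, so (5,3) = 116.
Column 1: 102 + 108 + 74 + 80 + ? = 460, so (1,1) = 96.
Using column 3: 78 + 94 + 100 + 116 + ? → (1,3) = 460 − 388 = 72.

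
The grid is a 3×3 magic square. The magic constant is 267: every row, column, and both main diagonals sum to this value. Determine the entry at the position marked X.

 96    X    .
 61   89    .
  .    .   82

Row 2 needs 267; the known cells sum to 150, so (2,3) = 117.
Using column 1: 96 + 61 + ? → (3,1) = 267 − 157 = 110.
Column 3 needs 267; the known cells sum to 199, so (1,3) = 68.
From row 1, 267 − (96 + 68) gives (1,2) = 103.

103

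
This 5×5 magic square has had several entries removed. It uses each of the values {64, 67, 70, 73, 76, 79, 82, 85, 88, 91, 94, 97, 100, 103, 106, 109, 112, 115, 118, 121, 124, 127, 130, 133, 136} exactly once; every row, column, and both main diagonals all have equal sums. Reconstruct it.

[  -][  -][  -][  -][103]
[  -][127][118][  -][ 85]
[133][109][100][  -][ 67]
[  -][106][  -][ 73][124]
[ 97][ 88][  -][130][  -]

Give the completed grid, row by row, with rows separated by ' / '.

The 25 entries sum to 2500, so each line sums to 2500/5 = 500.
The remaining cell in row 3 is (3,4) = 500 − 409 = 91.
Using column 2: 127 + 109 + 106 + 88 + ? → (1,2) = 500 − 430 = 70.
Column 5: 103 + 85 + 67 + 124 + ? = 500, so (5,5) = 121.
Main diagonal needs 500; the known cells sum to 421, so (1,1) = 79.
From anti-diagonal, 500 − (103 + 100 + 106 + 97) gives (2,4) = 94.
From row 2, 500 − (127 + 118 + 94 + 85) gives (2,1) = 76.
From row 5, 500 − (97 + 88 + 130 + 121) gives (5,3) = 64.
The remaining cell in column 1 is (4,1) = 500 − 385 = 115.
Column 4 needs 500; the known cells sum to 388, so (1,4) = 112.
Using row 1: 79 + 70 + 112 + 103 + ? → (1,3) = 500 − 364 = 136.
Row 4 must total 500; the given cells sum to 418, so (4,3) = 82.

79 70 136 112 103 / 76 127 118 94 85 / 133 109 100 91 67 / 115 106 82 73 124 / 97 88 64 130 121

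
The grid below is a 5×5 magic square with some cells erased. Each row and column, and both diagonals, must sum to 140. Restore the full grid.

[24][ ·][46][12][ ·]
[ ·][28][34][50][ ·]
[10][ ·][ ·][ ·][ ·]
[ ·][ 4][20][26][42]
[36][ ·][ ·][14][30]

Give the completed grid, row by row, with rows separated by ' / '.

24 40 46 12 18 / 22 28 34 50 6 / 10 16 32 38 44 / 48 4 20 26 42 / 36 52 8 14 30

Row 4 must total 140; the given cells sum to 92, so (4,1) = 48.
The remaining cell in column 1 is (2,1) = 140 − 118 = 22.
Column 4 needs 140; the known cells sum to 102, so (3,4) = 38.
Main diagonal: 24 + 28 + 26 + 30 + ? = 140, so (3,3) = 32.
Using anti-diagonal: 50 + 32 + 4 + 36 + ? → (1,5) = 140 − 122 = 18.
From row 1, 140 − (24 + 46 + 12 + 18) gives (1,2) = 40.
Using row 2: 22 + 28 + 34 + 50 + ? → (2,5) = 140 − 134 = 6.
Using column 3: 46 + 34 + 32 + 20 + ? → (5,3) = 140 − 132 = 8.
Column 5 must total 140; the given cells sum to 96, so (3,5) = 44.
From row 3, 140 − (10 + 32 + 38 + 44) gives (3,2) = 16.
From row 5, 140 − (36 + 8 + 14 + 30) gives (5,2) = 52.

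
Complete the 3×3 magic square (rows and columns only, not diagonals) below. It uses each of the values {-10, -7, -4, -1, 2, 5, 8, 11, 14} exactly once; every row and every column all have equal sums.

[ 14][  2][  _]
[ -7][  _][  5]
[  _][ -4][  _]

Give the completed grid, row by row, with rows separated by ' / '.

14 2 -10 / -7 8 5 / -1 -4 11

The 9 entries sum to 18, so each line sums to 18/3 = 6.
The remaining cell in row 1 is (1,3) = 6 − 16 = -10.
From row 2, 6 − (-7 + 5) gives (2,2) = 8.
Column 1: 14 + (-7) + ? = 6, so (3,1) = -1.
Column 3: -10 + 5 + ? = 6, so (3,3) = 11.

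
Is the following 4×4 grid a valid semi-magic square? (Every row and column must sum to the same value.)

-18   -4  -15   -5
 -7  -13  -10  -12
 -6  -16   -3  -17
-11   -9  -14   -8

Yes

Row 1: -18 + (-4) + (-15) + (-5) = -42.
Row 2: -7 + (-13) + (-10) + (-12) = -42.
Row 3: -6 + (-16) + (-3) + (-17) = -42.
Row 4: -11 + (-9) + (-14) + (-8) = -42.
Column 1: -18 + (-7) + (-6) + (-11) = -42.
Column 2: -4 + (-13) + (-16) + (-9) = -42.
Column 3: -15 + (-10) + (-3) + (-14) = -42.
Column 4: -5 + (-12) + (-17) + (-8) = -42.
All lines sum to -42.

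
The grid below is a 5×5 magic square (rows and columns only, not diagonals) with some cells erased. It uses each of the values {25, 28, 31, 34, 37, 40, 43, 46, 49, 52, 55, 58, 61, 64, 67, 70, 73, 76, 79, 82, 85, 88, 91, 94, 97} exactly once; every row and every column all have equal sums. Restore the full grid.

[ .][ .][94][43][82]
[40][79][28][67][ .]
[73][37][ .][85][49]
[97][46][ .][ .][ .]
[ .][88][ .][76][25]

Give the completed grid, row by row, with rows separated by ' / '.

31 55 94 43 82 / 40 79 28 67 91 / 73 37 61 85 49 / 97 46 70 34 58 / 64 88 52 76 25

The 25 entries sum to 1525, so each line sums to 1525/5 = 305.
Row 2 must total 305; the given cells sum to 214, so (2,5) = 91.
Using row 3: 73 + 37 + 85 + 49 + ? → (3,3) = 305 − 244 = 61.
From column 2, 305 − (79 + 37 + 46 + 88) gives (1,2) = 55.
Column 4 needs 305; the known cells sum to 271, so (4,4) = 34.
Column 5 must total 305; the given cells sum to 247, so (4,5) = 58.
Using row 1: 55 + 94 + 43 + 82 + ? → (1,1) = 305 − 274 = 31.
Row 4: 97 + 46 + 34 + 58 + ? = 305, so (4,3) = 70.
Column 1 needs 305; the known cells sum to 241, so (5,1) = 64.
Using column 3: 94 + 28 + 61 + 70 + ? → (5,3) = 305 − 253 = 52.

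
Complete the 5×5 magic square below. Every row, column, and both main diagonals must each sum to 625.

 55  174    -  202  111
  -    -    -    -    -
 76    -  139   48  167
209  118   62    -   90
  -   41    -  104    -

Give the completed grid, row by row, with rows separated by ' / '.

55 174 83 202 111 / 153 97 181 125 69 / 76 195 139 48 167 / 209 118 62 146 90 / 132 41 160 104 188

Row 1: 55 + 174 + 202 + 111 + ? = 625, so (1,3) = 83.
The remaining cell in row 3 is (3,2) = 625 − 430 = 195.
Row 4 needs 625; the known cells sum to 479, so (4,4) = 146.
Column 2 must total 625; the given cells sum to 528, so (2,2) = 97.
Column 4 needs 625; the known cells sum to 500, so (2,4) = 125.
Main diagonal needs 625; the known cells sum to 437, so (5,5) = 188.
Anti-diagonal: 111 + 125 + 139 + 118 + ? = 625, so (5,1) = 132.
The remaining cell in row 5 is (5,3) = 625 − 465 = 160.
From column 1, 625 − (55 + 76 + 209 + 132) gives (2,1) = 153.
From column 3, 625 − (83 + 139 + 62 + 160) gives (2,3) = 181.
Column 5 must total 625; the given cells sum to 556, so (2,5) = 69.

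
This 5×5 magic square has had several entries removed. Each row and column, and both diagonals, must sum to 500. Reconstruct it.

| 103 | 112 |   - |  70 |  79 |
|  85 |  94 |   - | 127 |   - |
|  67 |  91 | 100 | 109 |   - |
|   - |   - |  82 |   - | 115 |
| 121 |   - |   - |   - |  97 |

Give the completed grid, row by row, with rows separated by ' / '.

Row 1 needs 500; the known cells sum to 364, so (1,3) = 136.
Row 3: 67 + 91 + 100 + 109 + ? = 500, so (3,5) = 133.
From column 1, 500 − (103 + 85 + 67 + 121) gives (4,1) = 124.
Column 5 needs 500; the known cells sum to 424, so (2,5) = 76.
From main diagonal, 500 − (103 + 94 + 100 + 97) gives (4,4) = 106.
Anti-diagonal: 79 + 127 + 100 + 121 + ? = 500, so (4,2) = 73.
Row 2 must total 500; the given cells sum to 382, so (2,3) = 118.
Column 2 must total 500; the given cells sum to 370, so (5,2) = 130.
The remaining cell in column 3 is (5,3) = 500 − 436 = 64.
Column 4 must total 500; the given cells sum to 412, so (5,4) = 88.

103 112 136 70 79 / 85 94 118 127 76 / 67 91 100 109 133 / 124 73 82 106 115 / 121 130 64 88 97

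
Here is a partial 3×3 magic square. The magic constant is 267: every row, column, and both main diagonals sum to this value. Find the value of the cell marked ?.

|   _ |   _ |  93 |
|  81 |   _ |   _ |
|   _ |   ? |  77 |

The remaining cell in column 3 is (2,3) = 267 − 170 = 97.
Row 2 needs 267; the known cells sum to 178, so (2,2) = 89.
Using main diagonal: 89 + 77 + ? → (1,1) = 267 − 166 = 101.
Using anti-diagonal: 93 + 89 + ? → (3,1) = 267 − 182 = 85.
Using row 1: 101 + 93 + ? → (1,2) = 267 − 194 = 73.
From row 3, 267 − (85 + 77) gives (3,2) = 105.

105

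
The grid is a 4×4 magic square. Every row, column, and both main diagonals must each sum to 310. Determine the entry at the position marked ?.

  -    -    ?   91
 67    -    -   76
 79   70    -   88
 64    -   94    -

58

Row 3: 79 + 70 + 88 + ? = 310, so (3,3) = 73.
From column 1, 310 − (67 + 79 + 64) gives (1,1) = 100.
Using column 4: 91 + 76 + 88 + ? → (4,4) = 310 − 255 = 55.
Main diagonal: 100 + 73 + 55 + ? = 310, so (2,2) = 82.
From anti-diagonal, 310 − (91 + 70 + 64) gives (2,3) = 85.
Row 4: 64 + 94 + 55 + ? = 310, so (4,2) = 97.
Column 2 must total 310; the given cells sum to 249, so (1,2) = 61.
Column 3 needs 310; the known cells sum to 252, so (1,3) = 58.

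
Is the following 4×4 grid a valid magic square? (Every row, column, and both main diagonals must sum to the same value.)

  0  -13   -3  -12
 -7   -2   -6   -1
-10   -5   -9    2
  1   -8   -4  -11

Row 1: 0 + (-13) + (-3) + (-12) = -28.
Row 2: -7 + (-2) + (-6) + (-1) = -16.
Row 3: -10 + (-5) + (-9) + 2 = -22.
Row 4: 1 + (-8) + (-4) + (-11) = -22.
Column 1: 0 + (-7) + (-10) + 1 = -16.
Column 2: -13 + (-2) + (-5) + (-8) = -28.
Column 3: -3 + (-6) + (-9) + (-4) = -22.
Column 4: -12 + (-1) + 2 + (-11) = -22.
Main diagonal: 0 + (-2) + (-9) + (-11) = -22.
Anti-diagonal: -12 + (-6) + (-5) + 1 = -22.

No — column 3 sums to -22 but row 2 sums to -16.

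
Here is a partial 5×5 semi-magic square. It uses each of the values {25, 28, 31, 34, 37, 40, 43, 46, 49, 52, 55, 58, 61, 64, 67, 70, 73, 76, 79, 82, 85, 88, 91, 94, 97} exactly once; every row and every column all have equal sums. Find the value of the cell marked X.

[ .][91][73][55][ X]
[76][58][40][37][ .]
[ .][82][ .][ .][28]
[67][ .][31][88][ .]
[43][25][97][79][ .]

52

The 25 entries sum to 1525, so each line sums to 1525/5 = 305.
From row 2, 305 − (76 + 58 + 40 + 37) gives (2,5) = 94.
Using row 5: 43 + 25 + 97 + 79 + ? → (5,5) = 305 − 244 = 61.
The remaining cell in column 2 is (4,2) = 305 − 256 = 49.
Using column 3: 73 + 40 + 31 + 97 + ? → (3,3) = 305 − 241 = 64.
Column 4 needs 305; the known cells sum to 259, so (3,4) = 46.
Row 3 needs 305; the known cells sum to 220, so (3,1) = 85.
From row 4, 305 − (67 + 49 + 31 + 88) gives (4,5) = 70.
The remaining cell in column 1 is (1,1) = 305 − 271 = 34.
Using column 5: 94 + 28 + 70 + 61 + ? → (1,5) = 305 − 253 = 52.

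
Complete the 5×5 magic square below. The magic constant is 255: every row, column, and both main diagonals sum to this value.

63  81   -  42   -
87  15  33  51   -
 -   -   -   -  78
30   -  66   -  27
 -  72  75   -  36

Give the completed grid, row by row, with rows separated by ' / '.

63 81 24 42 45 / 87 15 33 51 69 / 21 39 57 60 78 / 30 48 66 84 27 / 54 72 75 18 36

Row 2 must total 255; the given cells sum to 186, so (2,5) = 69.
Using column 5: 69 + 78 + 27 + 36 + ? → (1,5) = 255 − 210 = 45.
The remaining cell in row 1 is (1,3) = 255 − 231 = 24.
Column 3 must total 255; the given cells sum to 198, so (3,3) = 57.
Main diagonal: 63 + 15 + 57 + 36 + ? = 255, so (4,4) = 84.
Row 4 needs 255; the known cells sum to 207, so (4,2) = 48.
Column 2 must total 255; the given cells sum to 216, so (3,2) = 39.
Using anti-diagonal: 45 + 51 + 57 + 48 + ? → (5,1) = 255 − 201 = 54.
Row 5 needs 255; the known cells sum to 237, so (5,4) = 18.
The remaining cell in column 1 is (3,1) = 255 − 234 = 21.
Column 4: 42 + 51 + 84 + 18 + ? = 255, so (3,4) = 60.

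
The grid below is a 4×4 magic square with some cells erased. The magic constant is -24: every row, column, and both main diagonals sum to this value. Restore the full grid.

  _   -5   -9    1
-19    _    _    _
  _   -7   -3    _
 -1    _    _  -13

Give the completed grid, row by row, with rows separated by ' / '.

Row 1 needs -24; the known cells sum to -13, so (1,1) = -11.
Column 1 must total -24; the given cells sum to -31, so (3,1) = 7.
Main diagonal must total -24; the given cells sum to -27, so (2,2) = 3.
Using anti-diagonal: 1 + (-7) + (-1) + ? → (2,3) = -24 − (-7) = -17.
Row 2: -19 + 3 + (-17) + ? = -24, so (2,4) = 9.
Row 3: 7 + (-7) + (-3) + ? = -24, so (3,4) = -21.
From column 2, -24 − (-5 + 3 + (-7)) gives (4,2) = -15.
Column 3 must total -24; the given cells sum to -29, so (4,3) = 5.

-11 -5 -9 1 / -19 3 -17 9 / 7 -7 -3 -21 / -1 -15 5 -13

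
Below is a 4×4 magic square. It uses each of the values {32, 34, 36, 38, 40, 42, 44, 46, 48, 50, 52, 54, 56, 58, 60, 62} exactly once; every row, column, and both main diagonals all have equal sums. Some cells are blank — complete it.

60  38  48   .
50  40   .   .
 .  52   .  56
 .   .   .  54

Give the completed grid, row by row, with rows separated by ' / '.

The 16 entries sum to 752, so each line sums to 752/4 = 188.
From row 1, 188 − (60 + 38 + 48) gives (1,4) = 42.
Column 2: 38 + 40 + 52 + ? = 188, so (4,2) = 58.
Column 4 must total 188; the given cells sum to 152, so (2,4) = 36.
Main diagonal must total 188; the given cells sum to 154, so (3,3) = 34.
Row 2 must total 188; the given cells sum to 126, so (2,3) = 62.
Using row 3: 52 + 34 + 56 + ? → (3,1) = 188 − 142 = 46.
Column 1 must total 188; the given cells sum to 156, so (4,1) = 32.
From column 3, 188 − (48 + 62 + 34) gives (4,3) = 44.

60 38 48 42 / 50 40 62 36 / 46 52 34 56 / 32 58 44 54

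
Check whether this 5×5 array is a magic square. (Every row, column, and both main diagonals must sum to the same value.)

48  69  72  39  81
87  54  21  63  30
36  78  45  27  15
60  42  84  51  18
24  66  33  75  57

Row 1: 48 + 69 + 72 + 39 + 81 = 309.
Row 2: 87 + 54 + 21 + 63 + 30 = 255.
Row 3: 36 + 78 + 45 + 27 + 15 = 201.
Row 4: 60 + 42 + 84 + 51 + 18 = 255.
Row 5: 24 + 66 + 33 + 75 + 57 = 255.
Column 1: 48 + 87 + 36 + 60 + 24 = 255.
Column 2: 69 + 54 + 78 + 42 + 66 = 309.
Column 3: 72 + 21 + 45 + 84 + 33 = 255.
Column 4: 39 + 63 + 27 + 51 + 75 = 255.
Column 5: 81 + 30 + 15 + 18 + 57 = 201.
Main diagonal: 48 + 54 + 45 + 51 + 57 = 255.
Anti-diagonal: 81 + 63 + 45 + 42 + 24 = 255.

No — anti-diagonal sums to 255 but row 3 sums to 201.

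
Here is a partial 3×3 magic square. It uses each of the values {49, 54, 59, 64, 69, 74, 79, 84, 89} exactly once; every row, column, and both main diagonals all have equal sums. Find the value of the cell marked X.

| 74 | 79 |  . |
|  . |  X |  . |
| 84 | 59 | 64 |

69

The 9 entries sum to 621, so each line sums to 621/3 = 207.
Row 1: 74 + 79 + ? = 207, so (1,3) = 54.
Column 1: 74 + 84 + ? = 207, so (2,1) = 49.
Column 2 must total 207; the given cells sum to 138, so (2,2) = 69.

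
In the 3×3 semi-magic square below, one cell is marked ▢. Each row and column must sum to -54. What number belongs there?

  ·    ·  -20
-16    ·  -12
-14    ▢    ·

-18

Row 2 needs -54; the known cells sum to -28, so (2,2) = -26.
Column 1 needs -54; the known cells sum to -30, so (1,1) = -24.
The remaining cell in column 3 is (3,3) = -54 − (-32) = -22.
From row 1, -54 − (-24 + (-20)) gives (1,2) = -10.
Row 3: -14 + (-22) + ? = -54, so (3,2) = -18.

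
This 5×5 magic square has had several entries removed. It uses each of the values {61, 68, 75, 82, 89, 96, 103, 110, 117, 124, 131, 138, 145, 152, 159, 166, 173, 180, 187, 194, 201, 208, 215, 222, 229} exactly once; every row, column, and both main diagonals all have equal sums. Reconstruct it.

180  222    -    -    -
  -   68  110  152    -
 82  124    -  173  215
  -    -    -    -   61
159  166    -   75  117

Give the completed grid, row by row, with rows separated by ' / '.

The 25 entries sum to 3625, so each line sums to 3625/5 = 725.
Row 3 must total 725; the given cells sum to 594, so (3,3) = 131.
Using row 5: 159 + 166 + 75 + 117 + ? → (5,3) = 725 − 517 = 208.
Using column 2: 222 + 68 + 124 + 166 + ? → (4,2) = 725 − 580 = 145.
Main diagonal must total 725; the given cells sum to 496, so (4,4) = 229.
Using anti-diagonal: 152 + 131 + 145 + 159 + ? → (1,5) = 725 − 587 = 138.
Column 4 needs 725; the known cells sum to 629, so (1,4) = 96.
Column 5 needs 725; the known cells sum to 531, so (2,5) = 194.
The remaining cell in row 1 is (1,3) = 725 − 636 = 89.
Using row 2: 68 + 110 + 152 + 194 + ? → (2,1) = 725 − 524 = 201.
Column 1 needs 725; the known cells sum to 622, so (4,1) = 103.
The remaining cell in column 3 is (4,3) = 725 − 538 = 187.

180 222 89 96 138 / 201 68 110 152 194 / 82 124 131 173 215 / 103 145 187 229 61 / 159 166 208 75 117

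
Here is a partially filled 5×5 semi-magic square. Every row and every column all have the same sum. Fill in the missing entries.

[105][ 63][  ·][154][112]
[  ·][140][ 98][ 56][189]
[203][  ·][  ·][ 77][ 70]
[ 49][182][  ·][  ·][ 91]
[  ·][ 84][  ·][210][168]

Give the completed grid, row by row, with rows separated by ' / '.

Column 5 is already complete: 112 + 189 + 70 + 91 + 168 = 630, so that is the magic constant.
Row 1: 105 + 63 + 154 + 112 + ? = 630, so (1,3) = 196.
Row 2 must total 630; the given cells sum to 483, so (2,1) = 147.
Column 1: 105 + 147 + 203 + 49 + ? = 630, so (5,1) = 126.
Column 2: 63 + 140 + 182 + 84 + ? = 630, so (3,2) = 161.
Using column 4: 154 + 56 + 77 + 210 + ? → (4,4) = 630 − 497 = 133.
The remaining cell in row 3 is (3,3) = 630 − 511 = 119.
Row 4: 49 + 182 + 133 + 91 + ? = 630, so (4,3) = 175.
Row 5 needs 630; the known cells sum to 588, so (5,3) = 42.

105 63 196 154 112 / 147 140 98 56 189 / 203 161 119 77 70 / 49 182 175 133 91 / 126 84 42 210 168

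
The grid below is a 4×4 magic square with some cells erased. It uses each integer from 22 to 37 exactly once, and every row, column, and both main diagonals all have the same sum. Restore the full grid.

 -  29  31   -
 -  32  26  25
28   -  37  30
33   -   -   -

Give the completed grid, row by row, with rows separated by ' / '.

The entries are 22 through 37, which sum to 472, so each line sums to 472/4 = 118.
Row 2 needs 118; the known cells sum to 83, so (2,1) = 35.
Row 3 needs 118; the known cells sum to 95, so (3,2) = 23.
Column 1 must total 118; the given cells sum to 96, so (1,1) = 22.
From column 2, 118 − (29 + 32 + 23) gives (4,2) = 34.
The remaining cell in column 3 is (4,3) = 118 − 94 = 24.
Main diagonal must total 118; the given cells sum to 91, so (4,4) = 27.
Anti-diagonal needs 118; the known cells sum to 82, so (1,4) = 36.

22 29 31 36 / 35 32 26 25 / 28 23 37 30 / 33 34 24 27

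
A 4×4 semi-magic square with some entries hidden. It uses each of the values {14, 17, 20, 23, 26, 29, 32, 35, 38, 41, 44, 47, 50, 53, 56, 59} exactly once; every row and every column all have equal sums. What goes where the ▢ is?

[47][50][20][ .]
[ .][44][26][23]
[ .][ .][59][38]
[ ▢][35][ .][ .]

The 16 entries sum to 584, so each line sums to 584/4 = 146.
From row 1, 146 − (47 + 50 + 20) gives (1,4) = 29.
Row 2 needs 146; the known cells sum to 93, so (2,1) = 53.
Column 2 must total 146; the given cells sum to 129, so (3,2) = 17.
From column 3, 146 − (20 + 26 + 59) gives (4,3) = 41.
The remaining cell in column 4 is (4,4) = 146 − 90 = 56.
Using row 3: 17 + 59 + 38 + ? → (3,1) = 146 − 114 = 32.
Row 4 needs 146; the known cells sum to 132, so (4,1) = 14.

14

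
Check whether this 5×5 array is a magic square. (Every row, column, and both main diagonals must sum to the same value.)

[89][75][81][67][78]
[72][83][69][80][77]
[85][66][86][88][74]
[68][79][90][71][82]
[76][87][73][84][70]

No — column 3 sums to 399 but row 5 sums to 390.

Row 1: 89 + 75 + 81 + 67 + 78 = 390.
Row 2: 72 + 83 + 69 + 80 + 77 = 381.
Row 3: 85 + 66 + 86 + 88 + 74 = 399.
Row 4: 68 + 79 + 90 + 71 + 82 = 390.
Row 5: 76 + 87 + 73 + 84 + 70 = 390.
Column 1: 89 + 72 + 85 + 68 + 76 = 390.
Column 2: 75 + 83 + 66 + 79 + 87 = 390.
Column 3: 81 + 69 + 86 + 90 + 73 = 399.
Column 4: 67 + 80 + 88 + 71 + 84 = 390.
Column 5: 78 + 77 + 74 + 82 + 70 = 381.
Main diagonal: 89 + 83 + 86 + 71 + 70 = 399.
Anti-diagonal: 78 + 80 + 86 + 79 + 76 = 399.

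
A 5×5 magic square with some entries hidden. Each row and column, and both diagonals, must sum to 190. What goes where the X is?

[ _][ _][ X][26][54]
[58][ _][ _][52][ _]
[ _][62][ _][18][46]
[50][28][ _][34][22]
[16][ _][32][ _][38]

48

Row 4: 50 + 28 + 34 + 22 + ? = 190, so (4,3) = 56.
Column 4 must total 190; the given cells sum to 130, so (5,4) = 60.
Column 5: 54 + 46 + 22 + 38 + ? = 190, so (2,5) = 30.
From anti-diagonal, 190 − (54 + 52 + 28 + 16) gives (3,3) = 40.
The remaining cell in row 3 is (3,1) = 190 − 166 = 24.
Using row 5: 16 + 32 + 60 + 38 + ? → (5,2) = 190 − 146 = 44.
The remaining cell in column 1 is (1,1) = 190 − 148 = 42.
Using main diagonal: 42 + 40 + 34 + 38 + ? → (2,2) = 190 − 154 = 36.
Using row 2: 58 + 36 + 52 + 30 + ? → (2,3) = 190 − 176 = 14.
Column 2: 36 + 62 + 28 + 44 + ? = 190, so (1,2) = 20.
The remaining cell in column 3 is (1,3) = 190 − 142 = 48.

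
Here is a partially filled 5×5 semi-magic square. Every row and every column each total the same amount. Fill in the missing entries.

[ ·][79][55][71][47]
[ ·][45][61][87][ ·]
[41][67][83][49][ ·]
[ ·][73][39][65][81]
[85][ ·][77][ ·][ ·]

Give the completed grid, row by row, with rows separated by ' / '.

Column 3 is already complete: 55 + 61 + 83 + 39 + 77 = 315, so that is the magic constant.
From row 1, 315 − (79 + 55 + 71 + 47) gives (1,1) = 63.
Row 3 must total 315; the given cells sum to 240, so (3,5) = 75.
The remaining cell in row 4 is (4,1) = 315 − 258 = 57.
Using column 1: 63 + 41 + 57 + 85 + ? → (2,1) = 315 − 246 = 69.
From column 2, 315 − (79 + 45 + 67 + 73) gives (5,2) = 51.
Column 4 must total 315; the given cells sum to 272, so (5,4) = 43.
The remaining cell in row 2 is (2,5) = 315 − 262 = 53.
Row 5 needs 315; the known cells sum to 256, so (5,5) = 59.

63 79 55 71 47 / 69 45 61 87 53 / 41 67 83 49 75 / 57 73 39 65 81 / 85 51 77 43 59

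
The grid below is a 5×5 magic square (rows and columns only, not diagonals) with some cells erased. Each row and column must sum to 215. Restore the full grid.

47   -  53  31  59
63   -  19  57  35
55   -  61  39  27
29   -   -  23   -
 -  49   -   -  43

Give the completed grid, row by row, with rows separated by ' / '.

From row 1, 215 − (47 + 53 + 31 + 59) gives (1,2) = 25.
Row 2 must total 215; the given cells sum to 174, so (2,2) = 41.
Using row 3: 55 + 61 + 39 + 27 + ? → (3,2) = 215 − 182 = 33.
The remaining cell in column 1 is (5,1) = 215 − 194 = 21.
Column 2 needs 215; the known cells sum to 148, so (4,2) = 67.
Column 4: 31 + 57 + 39 + 23 + ? = 215, so (5,4) = 65.
Column 5 must total 215; the given cells sum to 164, so (4,5) = 51.
Using row 4: 29 + 67 + 23 + 51 + ? → (4,3) = 215 − 170 = 45.
The remaining cell in row 5 is (5,3) = 215 − 178 = 37.

47 25 53 31 59 / 63 41 19 57 35 / 55 33 61 39 27 / 29 67 45 23 51 / 21 49 37 65 43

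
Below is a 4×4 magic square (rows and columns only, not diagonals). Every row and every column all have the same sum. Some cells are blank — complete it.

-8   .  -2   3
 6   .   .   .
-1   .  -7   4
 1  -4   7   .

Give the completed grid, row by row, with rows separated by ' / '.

-8 5 -2 3 / 6 -5 0 -3 / -1 2 -7 4 / 1 -4 7 -6

Column 1 is already complete: -8 + 6 + -1 + 1 = -2, so that is the magic constant.
The remaining cell in row 1 is (1,2) = -2 − (-7) = 5.
Row 3: -1 + (-7) + 4 + ? = -2, so (3,2) = 2.
Row 4: 1 + (-4) + 7 + ? = -2, so (4,4) = -6.
Column 2 must total -2; the given cells sum to 3, so (2,2) = -5.
Column 3 must total -2; the given cells sum to -2, so (2,3) = 0.
From column 4, -2 − (3 + 4 + (-6)) gives (2,4) = -3.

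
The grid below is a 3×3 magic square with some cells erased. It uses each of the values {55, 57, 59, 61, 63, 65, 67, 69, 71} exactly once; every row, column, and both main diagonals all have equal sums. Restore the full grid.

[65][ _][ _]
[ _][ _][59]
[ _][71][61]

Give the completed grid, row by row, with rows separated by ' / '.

65 55 69 / 67 63 59 / 57 71 61

The 9 entries sum to 567, so each line sums to 567/3 = 189.
The remaining cell in row 3 is (3,1) = 189 − 132 = 57.
From column 1, 189 − (65 + 57) gives (2,1) = 67.
Column 3: 59 + 61 + ? = 189, so (1,3) = 69.
Main diagonal needs 189; the known cells sum to 126, so (2,2) = 63.
Row 1: 65 + 69 + ? = 189, so (1,2) = 55.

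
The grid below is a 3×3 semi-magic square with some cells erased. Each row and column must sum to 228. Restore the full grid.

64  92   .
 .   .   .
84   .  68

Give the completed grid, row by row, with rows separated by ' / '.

Row 1 must total 228; the given cells sum to 156, so (1,3) = 72.
The remaining cell in row 3 is (3,2) = 228 − 152 = 76.
Column 1 needs 228; the known cells sum to 148, so (2,1) = 80.
The remaining cell in column 2 is (2,2) = 228 − 168 = 60.
Using column 3: 72 + 68 + ? → (2,3) = 228 − 140 = 88.

64 92 72 / 80 60 88 / 84 76 68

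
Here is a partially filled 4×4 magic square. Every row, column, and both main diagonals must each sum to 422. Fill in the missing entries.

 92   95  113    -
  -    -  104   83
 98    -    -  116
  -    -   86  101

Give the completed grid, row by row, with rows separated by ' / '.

Row 1 needs 422; the known cells sum to 300, so (1,4) = 122.
The remaining cell in column 3 is (3,3) = 422 − 303 = 119.
Main diagonal must total 422; the given cells sum to 312, so (2,2) = 110.
Row 2: 110 + 104 + 83 + ? = 422, so (2,1) = 125.
Row 3: 98 + 119 + 116 + ? = 422, so (3,2) = 89.
Column 1: 92 + 125 + 98 + ? = 422, so (4,1) = 107.
Using column 2: 95 + 110 + 89 + ? → (4,2) = 422 − 294 = 128.

92 95 113 122 / 125 110 104 83 / 98 89 119 116 / 107 128 86 101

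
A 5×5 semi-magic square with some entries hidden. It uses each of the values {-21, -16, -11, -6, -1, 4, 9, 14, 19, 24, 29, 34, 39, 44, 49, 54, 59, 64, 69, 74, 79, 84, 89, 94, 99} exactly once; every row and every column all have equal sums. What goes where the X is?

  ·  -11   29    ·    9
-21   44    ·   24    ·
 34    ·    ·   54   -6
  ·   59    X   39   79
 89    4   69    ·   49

-1

The 25 entries sum to 975, so each line sums to 975/5 = 195.
The remaining cell in row 5 is (5,4) = 195 − 211 = -16.
Column 2 must total 195; the given cells sum to 96, so (3,2) = 99.
Using column 4: 24 + 54 + 39 + (-16) + ? → (1,4) = 195 − 101 = 94.
From column 5, 195 − (9 + (-6) + 79 + 49) gives (2,5) = 64.
Row 1 needs 195; the known cells sum to 121, so (1,1) = 74.
The remaining cell in row 2 is (2,3) = 195 − 111 = 84.
Row 3 needs 195; the known cells sum to 181, so (3,3) = 14.
From column 1, 195 − (74 + (-21) + 34 + 89) gives (4,1) = 19.
Using column 3: 29 + 84 + 14 + 69 + ? → (4,3) = 195 − 196 = -1.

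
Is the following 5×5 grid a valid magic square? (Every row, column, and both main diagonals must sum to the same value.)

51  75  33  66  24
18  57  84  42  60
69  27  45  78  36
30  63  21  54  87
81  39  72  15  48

No — column 5 sums to 255 but column 2 sums to 261.

Row 1: 51 + 75 + 33 + 66 + 24 = 249.
Row 2: 18 + 57 + 84 + 42 + 60 = 261.
Row 3: 69 + 27 + 45 + 78 + 36 = 255.
Row 4: 30 + 63 + 21 + 54 + 87 = 255.
Row 5: 81 + 39 + 72 + 15 + 48 = 255.
Column 1: 51 + 18 + 69 + 30 + 81 = 249.
Column 2: 75 + 57 + 27 + 63 + 39 = 261.
Column 3: 33 + 84 + 45 + 21 + 72 = 255.
Column 4: 66 + 42 + 78 + 54 + 15 = 255.
Column 5: 24 + 60 + 36 + 87 + 48 = 255.
Main diagonal: 51 + 57 + 45 + 54 + 48 = 255.
Anti-diagonal: 24 + 42 + 45 + 63 + 81 = 255.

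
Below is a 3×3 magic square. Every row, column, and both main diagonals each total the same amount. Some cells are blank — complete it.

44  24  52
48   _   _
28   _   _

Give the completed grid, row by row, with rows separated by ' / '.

Row 1 is already complete: 44 + 24 + 52 = 120, so that is the magic constant.
From anti-diagonal, 120 − (52 + 28) gives (2,2) = 40.
The remaining cell in row 2 is (2,3) = 120 − 88 = 32.
Column 2 needs 120; the known cells sum to 64, so (3,2) = 56.
From column 3, 120 − (52 + 32) gives (3,3) = 36.

44 24 52 / 48 40 32 / 28 56 36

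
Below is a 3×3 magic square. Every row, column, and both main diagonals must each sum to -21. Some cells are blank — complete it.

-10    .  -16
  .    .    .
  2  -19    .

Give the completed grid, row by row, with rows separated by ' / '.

Row 1: -10 + (-16) + ? = -21, so (1,2) = 5.
Row 3: 2 + (-19) + ? = -21, so (3,3) = -4.
The remaining cell in column 1 is (2,1) = -21 − (-8) = -13.
Column 2 needs -21; the known cells sum to -14, so (2,2) = -7.
The remaining cell in column 3 is (2,3) = -21 − (-20) = -1.

-10 5 -16 / -13 -7 -1 / 2 -19 -4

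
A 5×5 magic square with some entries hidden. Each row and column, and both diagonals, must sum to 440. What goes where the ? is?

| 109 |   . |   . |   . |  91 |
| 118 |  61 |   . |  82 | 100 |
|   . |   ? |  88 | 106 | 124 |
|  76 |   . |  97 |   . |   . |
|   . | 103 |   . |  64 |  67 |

70

Row 2 must total 440; the given cells sum to 361, so (2,3) = 79.
Column 5 needs 440; the known cells sum to 382, so (4,5) = 58.
Main diagonal: 109 + 61 + 88 + 67 + ? = 440, so (4,4) = 115.
Row 4: 76 + 97 + 115 + 58 + ? = 440, so (4,2) = 94.
Using column 4: 82 + 106 + 115 + 64 + ? → (1,4) = 440 − 367 = 73.
Anti-diagonal needs 440; the known cells sum to 355, so (5,1) = 85.
Row 5 must total 440; the given cells sum to 319, so (5,3) = 121.
Column 1: 109 + 118 + 76 + 85 + ? = 440, so (3,1) = 52.
Using column 3: 79 + 88 + 97 + 121 + ? → (1,3) = 440 − 385 = 55.
Row 1 needs 440; the known cells sum to 328, so (1,2) = 112.
Using row 3: 52 + 88 + 106 + 124 + ? → (3,2) = 440 − 370 = 70.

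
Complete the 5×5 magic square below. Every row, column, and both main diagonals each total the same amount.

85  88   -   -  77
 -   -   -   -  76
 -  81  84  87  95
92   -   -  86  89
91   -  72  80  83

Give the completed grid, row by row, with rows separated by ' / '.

Column 5 is already complete: 77 + 76 + 95 + 89 + 83 = 420, so that is the magic constant.
Using row 3: 81 + 84 + 87 + 95 + ? → (3,1) = 420 − 347 = 73.
Using row 5: 91 + 72 + 80 + 83 + ? → (5,2) = 420 − 326 = 94.
Column 1: 85 + 73 + 92 + 91 + ? = 420, so (2,1) = 79.
Main diagonal must total 420; the given cells sum to 338, so (2,2) = 82.
The remaining cell in column 2 is (4,2) = 420 − 345 = 75.
Anti-diagonal: 77 + 84 + 75 + 91 + ? = 420, so (2,4) = 93.
Row 2: 79 + 82 + 93 + 76 + ? = 420, so (2,3) = 90.
The remaining cell in row 4 is (4,3) = 420 − 342 = 78.
From column 3, 420 − (90 + 84 + 78 + 72) gives (1,3) = 96.
From column 4, 420 − (93 + 87 + 86 + 80) gives (1,4) = 74.

85 88 96 74 77 / 79 82 90 93 76 / 73 81 84 87 95 / 92 75 78 86 89 / 91 94 72 80 83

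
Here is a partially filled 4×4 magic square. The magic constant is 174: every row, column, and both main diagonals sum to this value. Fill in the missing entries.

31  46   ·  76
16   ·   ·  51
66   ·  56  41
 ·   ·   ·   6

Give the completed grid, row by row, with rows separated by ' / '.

From row 1, 174 − (31 + 46 + 76) gives (1,3) = 21.
Row 3 needs 174; the known cells sum to 163, so (3,2) = 11.
From column 1, 174 − (31 + 16 + 66) gives (4,1) = 61.
Main diagonal needs 174; the known cells sum to 93, so (2,2) = 81.
From anti-diagonal, 174 − (76 + 11 + 61) gives (2,3) = 26.
Column 2 needs 174; the known cells sum to 138, so (4,2) = 36.
Column 3 needs 174; the known cells sum to 103, so (4,3) = 71.

31 46 21 76 / 16 81 26 51 / 66 11 56 41 / 61 36 71 6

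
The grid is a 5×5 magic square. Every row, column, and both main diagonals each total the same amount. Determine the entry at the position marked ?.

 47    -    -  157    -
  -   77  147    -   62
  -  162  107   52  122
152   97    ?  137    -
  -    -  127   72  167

67

Main diagonal is complete and sums to 535; that is the magic constant.
Row 3 needs 535; the known cells sum to 443, so (3,1) = 92.
Using column 4: 157 + 52 + 137 + 72 + ? → (2,4) = 535 − 418 = 117.
Using row 2: 77 + 147 + 117 + 62 + ? → (2,1) = 535 − 403 = 132.
From column 1, 535 − (47 + 132 + 92 + 152) gives (5,1) = 112.
From anti-diagonal, 535 − (117 + 107 + 97 + 112) gives (1,5) = 102.
Using row 5: 112 + 127 + 72 + 167 + ? → (5,2) = 535 − 478 = 57.
Using column 2: 77 + 162 + 97 + 57 + ? → (1,2) = 535 − 393 = 142.
The remaining cell in column 5 is (4,5) = 535 − 453 = 82.
Row 1 must total 535; the given cells sum to 448, so (1,3) = 87.
From row 4, 535 − (152 + 97 + 137 + 82) gives (4,3) = 67.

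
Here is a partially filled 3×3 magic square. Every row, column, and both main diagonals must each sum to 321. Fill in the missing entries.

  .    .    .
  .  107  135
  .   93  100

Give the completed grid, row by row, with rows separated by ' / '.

Using row 2: 107 + 135 + ? → (2,1) = 321 − 242 = 79.
Row 3: 93 + 100 + ? = 321, so (3,1) = 128.
The remaining cell in column 1 is (1,1) = 321 − 207 = 114.
From column 2, 321 − (107 + 93) gives (1,2) = 121.
Column 3 must total 321; the given cells sum to 235, so (1,3) = 86.

114 121 86 / 79 107 135 / 128 93 100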